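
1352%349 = 305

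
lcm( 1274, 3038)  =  39494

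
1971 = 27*73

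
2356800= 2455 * 960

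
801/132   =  6 + 3/44 = 6.07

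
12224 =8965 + 3259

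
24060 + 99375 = 123435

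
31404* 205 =6437820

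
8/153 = 8/153 =0.05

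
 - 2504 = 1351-3855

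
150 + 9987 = 10137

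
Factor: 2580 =2^2*3^1*5^1*43^1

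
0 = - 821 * 0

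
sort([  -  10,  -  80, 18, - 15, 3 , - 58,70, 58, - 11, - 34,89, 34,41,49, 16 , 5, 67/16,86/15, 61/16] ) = [ - 80, - 58,  -  34, -15, - 11, - 10,3,  61/16, 67/16, 5, 86/15, 16, 18,34,41,  49,58,70, 89 ]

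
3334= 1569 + 1765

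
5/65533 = 5/65533= 0.00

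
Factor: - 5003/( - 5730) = 2^ (  -  1)*3^ ( - 1)* 5^(-1)*191^( - 1)*5003^1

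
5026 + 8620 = 13646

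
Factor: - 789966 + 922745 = 23^2*251^1= 132779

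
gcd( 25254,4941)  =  549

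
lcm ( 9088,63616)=63616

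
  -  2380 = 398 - 2778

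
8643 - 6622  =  2021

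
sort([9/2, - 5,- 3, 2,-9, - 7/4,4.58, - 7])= [ - 9,-7, - 5,-3, - 7/4, 2, 9/2,4.58 ]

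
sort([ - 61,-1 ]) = [ - 61,-1 ] 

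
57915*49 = 2837835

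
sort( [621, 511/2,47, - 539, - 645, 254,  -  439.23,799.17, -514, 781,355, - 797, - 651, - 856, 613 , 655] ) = [ - 856, - 797, - 651, - 645, - 539 , - 514, - 439.23, 47,254, 511/2,355,  613,621, 655 , 781, 799.17]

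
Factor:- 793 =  - 13^1*61^1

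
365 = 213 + 152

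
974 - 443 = 531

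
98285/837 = 117+356/837 = 117.43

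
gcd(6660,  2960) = 740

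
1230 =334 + 896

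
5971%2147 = 1677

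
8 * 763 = 6104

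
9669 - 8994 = 675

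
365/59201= 365/59201=0.01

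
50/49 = 1  +  1/49= 1.02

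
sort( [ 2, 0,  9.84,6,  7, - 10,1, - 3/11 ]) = [ - 10, - 3/11, 0, 1,2, 6,7, 9.84]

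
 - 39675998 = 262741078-302417076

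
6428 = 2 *3214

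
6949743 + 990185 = 7939928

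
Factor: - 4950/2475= -2 =-2^1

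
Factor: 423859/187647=3^( - 1)*62549^( - 1)*423859^1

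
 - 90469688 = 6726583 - 97196271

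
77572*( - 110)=- 8532920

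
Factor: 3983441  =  7^1*11^2* 4703^1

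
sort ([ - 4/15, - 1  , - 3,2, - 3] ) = [ - 3, - 3,  -  1 , - 4/15 , 2]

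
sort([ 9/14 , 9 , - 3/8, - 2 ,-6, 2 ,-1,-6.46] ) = [ - 6.46,- 6, - 2, - 1, - 3/8 , 9/14 , 2,9]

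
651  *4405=2867655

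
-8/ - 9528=1/1191= 0.00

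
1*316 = 316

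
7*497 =3479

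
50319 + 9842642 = 9892961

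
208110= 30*6937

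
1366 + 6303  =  7669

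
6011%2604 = 803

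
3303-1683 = 1620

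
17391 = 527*33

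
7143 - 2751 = 4392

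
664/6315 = 664/6315 = 0.11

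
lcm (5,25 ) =25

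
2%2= 0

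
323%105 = 8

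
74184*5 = 370920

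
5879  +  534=6413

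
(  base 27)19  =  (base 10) 36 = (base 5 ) 121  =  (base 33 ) 13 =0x24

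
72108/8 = 9013+1/2 = 9013.50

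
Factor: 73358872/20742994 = 2^2* 317^1*28927^1*10371497^( - 1) = 36679436/10371497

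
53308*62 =3305096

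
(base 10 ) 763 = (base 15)35d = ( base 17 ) 2AF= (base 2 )1011111011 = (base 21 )1F7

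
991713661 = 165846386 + 825867275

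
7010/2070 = 701/207 = 3.39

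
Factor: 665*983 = 653695 = 5^1 * 7^1*19^1 *983^1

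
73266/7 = 73266/7 = 10466.57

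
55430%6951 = 6773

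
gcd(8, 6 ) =2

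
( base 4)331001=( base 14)15CD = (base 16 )f41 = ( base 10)3905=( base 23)78I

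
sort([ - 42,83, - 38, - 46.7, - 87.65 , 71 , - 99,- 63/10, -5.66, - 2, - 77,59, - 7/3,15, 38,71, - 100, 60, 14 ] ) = [ - 100, - 99, - 87.65, - 77, - 46.7, - 42, - 38, - 63/10,  -  5.66,-7/3, - 2, 14,15, 38 , 59,60,71, 71, 83 ] 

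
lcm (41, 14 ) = 574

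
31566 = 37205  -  5639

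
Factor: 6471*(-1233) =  - 7978743= - 3^4*137^1 * 719^1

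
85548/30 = 14258/5 = 2851.60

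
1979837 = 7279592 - 5299755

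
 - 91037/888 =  - 91037/888  =  -102.52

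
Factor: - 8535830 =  - 2^1*5^1*409^1*2087^1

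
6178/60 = 102 + 29/30= 102.97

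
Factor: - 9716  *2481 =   -  2^2*3^1 * 7^1 * 347^1 *827^1 = -  24105396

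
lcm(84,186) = 2604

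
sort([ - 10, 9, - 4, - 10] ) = [ - 10,- 10,-4,9]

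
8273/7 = 1181  +  6/7 = 1181.86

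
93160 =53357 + 39803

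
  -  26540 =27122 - 53662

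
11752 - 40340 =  - 28588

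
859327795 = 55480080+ 803847715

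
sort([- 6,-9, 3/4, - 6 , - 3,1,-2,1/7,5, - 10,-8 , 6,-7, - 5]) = [-10, - 9, - 8, - 7,-6,-6,-5, - 3,  -  2, 1/7,3/4,1,5,6 ] 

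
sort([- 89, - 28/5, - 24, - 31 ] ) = [ - 89, - 31, - 24, - 28/5] 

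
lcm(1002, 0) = 0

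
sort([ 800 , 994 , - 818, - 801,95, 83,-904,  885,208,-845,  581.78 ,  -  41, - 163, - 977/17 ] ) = [ - 904, - 845,-818,-801 ,  -  163 ,  -  977/17,-41 , 83,95,  208,581.78,800,885 , 994]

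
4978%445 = 83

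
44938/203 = 221 + 75/203  =  221.37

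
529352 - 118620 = 410732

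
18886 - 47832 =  - 28946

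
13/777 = 13/777=0.02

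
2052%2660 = 2052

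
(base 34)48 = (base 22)6C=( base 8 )220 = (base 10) 144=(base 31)4k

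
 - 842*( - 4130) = 3477460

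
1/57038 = 1/57038 = 0.00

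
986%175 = 111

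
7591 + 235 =7826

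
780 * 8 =6240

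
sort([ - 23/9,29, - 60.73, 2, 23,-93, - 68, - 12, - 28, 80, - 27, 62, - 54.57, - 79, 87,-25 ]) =[ - 93 , - 79, - 68, -60.73, - 54.57, - 28, - 27 , - 25, - 12, - 23/9, 2, 23, 29, 62,80, 87 ]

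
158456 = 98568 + 59888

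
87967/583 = 7997/53 = 150.89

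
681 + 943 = 1624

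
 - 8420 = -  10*842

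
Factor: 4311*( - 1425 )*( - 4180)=25678471500 = 2^2*3^3*5^3*11^1*19^2*479^1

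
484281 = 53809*9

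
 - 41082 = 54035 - 95117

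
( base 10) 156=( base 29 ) 5b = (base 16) 9C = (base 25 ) 66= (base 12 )110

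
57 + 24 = 81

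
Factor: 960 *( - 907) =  -2^6 *3^1 * 5^1 * 907^1 = -870720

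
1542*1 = 1542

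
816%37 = 2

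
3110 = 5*622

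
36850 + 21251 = 58101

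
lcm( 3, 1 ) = 3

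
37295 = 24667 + 12628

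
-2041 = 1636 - 3677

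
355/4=355/4  =  88.75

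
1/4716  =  1/4716 = 0.00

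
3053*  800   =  2442400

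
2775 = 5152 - 2377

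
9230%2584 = 1478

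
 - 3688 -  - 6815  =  3127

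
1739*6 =10434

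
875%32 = 11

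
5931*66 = 391446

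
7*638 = 4466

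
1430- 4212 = - 2782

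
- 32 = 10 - 42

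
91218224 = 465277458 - 374059234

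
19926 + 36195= 56121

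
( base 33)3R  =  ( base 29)4a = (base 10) 126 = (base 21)60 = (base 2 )1111110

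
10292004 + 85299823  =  95591827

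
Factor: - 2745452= - 2^2*686363^1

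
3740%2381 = 1359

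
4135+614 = 4749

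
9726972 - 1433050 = 8293922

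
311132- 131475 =179657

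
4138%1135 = 733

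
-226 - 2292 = -2518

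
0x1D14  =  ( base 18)14ha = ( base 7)30463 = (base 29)8OK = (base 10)7444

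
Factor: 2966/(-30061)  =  -2^1*23^( - 1) *1307^( - 1 )*1483^1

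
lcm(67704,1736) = 67704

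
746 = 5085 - 4339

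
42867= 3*14289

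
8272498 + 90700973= 98973471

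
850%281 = 7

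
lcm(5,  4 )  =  20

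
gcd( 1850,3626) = 74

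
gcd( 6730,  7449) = 1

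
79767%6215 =5187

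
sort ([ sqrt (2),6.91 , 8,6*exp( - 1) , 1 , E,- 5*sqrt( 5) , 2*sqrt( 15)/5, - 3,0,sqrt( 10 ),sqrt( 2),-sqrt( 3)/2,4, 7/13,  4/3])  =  [ - 5*sqrt (5), - 3, - sqrt(3)/2,0,7/13,1, 4/3,sqrt( 2), sqrt( 2 ),2 *sqrt( 15) /5,6*exp (- 1 ),E,sqrt(10),4 , 6.91,8]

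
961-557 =404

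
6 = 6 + 0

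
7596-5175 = 2421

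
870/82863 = 290/27621  =  0.01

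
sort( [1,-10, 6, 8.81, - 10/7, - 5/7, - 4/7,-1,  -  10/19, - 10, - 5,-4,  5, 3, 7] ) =[ - 10,-10, - 5, -4, - 10/7,-1, - 5/7,-4/7, - 10/19, 1,  3, 5 , 6,7, 8.81]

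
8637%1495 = 1162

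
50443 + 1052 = 51495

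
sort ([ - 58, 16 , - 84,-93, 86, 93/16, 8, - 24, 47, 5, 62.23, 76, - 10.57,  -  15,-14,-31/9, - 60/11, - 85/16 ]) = [  -  93,  -  84,-58, - 24,  -  15,-14,  -  10.57 , - 60/11, - 85/16,  -  31/9, 5, 93/16, 8,  16, 47, 62.23, 76,86 ]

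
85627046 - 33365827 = 52261219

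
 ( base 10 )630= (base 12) 446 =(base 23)149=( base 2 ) 1001110110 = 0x276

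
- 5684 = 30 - 5714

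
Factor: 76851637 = 19^1*127^1 *31849^1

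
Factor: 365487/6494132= 2^( -2) *3^1 * 29^1*4201^1*1623533^(-1) 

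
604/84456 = 151/21114 = 0.01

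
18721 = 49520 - 30799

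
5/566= 5/566 = 0.01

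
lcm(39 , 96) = 1248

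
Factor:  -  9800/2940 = - 10/3 = -  2^1 * 3^( - 1) * 5^1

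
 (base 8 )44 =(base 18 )20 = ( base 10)36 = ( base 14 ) 28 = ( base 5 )121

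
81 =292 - 211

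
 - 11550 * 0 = 0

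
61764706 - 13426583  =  48338123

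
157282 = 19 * 8278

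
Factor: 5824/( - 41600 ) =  - 7/50= -  2^( - 1)*5^(-2 )*7^1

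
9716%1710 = 1166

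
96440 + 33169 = 129609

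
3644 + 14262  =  17906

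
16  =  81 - 65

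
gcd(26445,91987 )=1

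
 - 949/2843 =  - 1+1894/2843 = - 0.33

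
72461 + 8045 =80506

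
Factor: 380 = 2^2*5^1*19^1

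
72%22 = 6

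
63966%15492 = 1998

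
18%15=3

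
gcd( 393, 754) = 1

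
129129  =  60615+68514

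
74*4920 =364080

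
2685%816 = 237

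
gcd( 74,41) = 1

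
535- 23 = 512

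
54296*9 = 488664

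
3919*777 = 3045063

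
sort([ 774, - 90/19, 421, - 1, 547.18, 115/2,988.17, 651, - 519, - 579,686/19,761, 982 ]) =[ - 579, - 519,-90/19, - 1, 686/19,115/2 , 421, 547.18, 651,  761, 774, 982,988.17]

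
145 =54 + 91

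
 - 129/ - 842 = 129/842= 0.15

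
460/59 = 7 + 47/59 = 7.80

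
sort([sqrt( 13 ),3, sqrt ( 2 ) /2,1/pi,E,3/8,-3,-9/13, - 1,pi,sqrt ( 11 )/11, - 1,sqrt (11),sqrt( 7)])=[  -  3 , - 1, - 1,-9/13,  sqrt(11 ) /11,1/pi,  3/8, sqrt( 2) /2,sqrt(7 ),E, 3,pi, sqrt( 11),sqrt(13) ]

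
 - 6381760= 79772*( - 80 )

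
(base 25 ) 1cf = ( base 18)2G4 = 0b1110101100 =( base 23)1hk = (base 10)940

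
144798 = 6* 24133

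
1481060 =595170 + 885890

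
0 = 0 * 920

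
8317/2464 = 8317/2464=3.38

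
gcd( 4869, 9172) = 1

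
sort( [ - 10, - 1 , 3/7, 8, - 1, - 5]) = [ - 10,-5, - 1, -1, 3/7,8 ] 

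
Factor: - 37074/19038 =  - 37/19 = - 19^( - 1)* 37^1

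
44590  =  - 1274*(- 35)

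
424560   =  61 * 6960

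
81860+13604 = 95464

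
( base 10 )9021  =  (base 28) BE5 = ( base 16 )233D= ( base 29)AL2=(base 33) 89c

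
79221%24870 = 4611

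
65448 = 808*81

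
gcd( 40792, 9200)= 8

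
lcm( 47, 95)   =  4465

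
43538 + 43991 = 87529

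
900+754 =1654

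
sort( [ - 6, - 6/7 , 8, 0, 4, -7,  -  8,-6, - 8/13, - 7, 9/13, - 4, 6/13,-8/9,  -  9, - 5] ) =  [  -  9,-8, -7 , -7,-6, - 6,-5,  -  4, - 8/9,-6/7, - 8/13, 0,6/13 , 9/13  ,  4, 8 ] 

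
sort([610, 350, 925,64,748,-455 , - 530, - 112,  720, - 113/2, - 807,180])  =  [-807, - 530, - 455,-112, - 113/2,64,180, 350,610,720,  748,925] 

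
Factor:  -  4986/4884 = -2^( - 1)*3^1*11^( - 1)*37^( - 1)*  277^1= - 831/814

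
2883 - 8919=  -6036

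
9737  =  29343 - 19606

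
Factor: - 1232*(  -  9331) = 11495792 = 2^4*7^2*11^1*31^1*43^1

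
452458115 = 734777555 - 282319440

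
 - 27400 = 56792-84192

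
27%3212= 27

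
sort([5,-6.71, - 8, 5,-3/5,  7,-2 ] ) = [ - 8 ,-6.71,-2,-3/5,  5, 5,7 ]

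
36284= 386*94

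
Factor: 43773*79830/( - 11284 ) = -1747199295/5642 = -  2^(-1 ) * 3^3*5^1*7^(-1)*13^( - 1 )*31^( -1) * 887^1*14591^1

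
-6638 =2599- 9237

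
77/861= 11/123 = 0.09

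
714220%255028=204164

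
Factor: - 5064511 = -5064511^1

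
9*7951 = 71559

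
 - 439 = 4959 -5398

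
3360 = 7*480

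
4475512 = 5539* 808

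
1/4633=1/4633 = 0.00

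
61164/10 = 6116  +  2/5  =  6116.40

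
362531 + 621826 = 984357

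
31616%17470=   14146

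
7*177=1239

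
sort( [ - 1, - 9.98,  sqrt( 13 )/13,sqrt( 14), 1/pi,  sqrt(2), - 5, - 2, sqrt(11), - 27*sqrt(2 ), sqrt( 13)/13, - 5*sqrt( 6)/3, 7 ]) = [ - 27*sqrt ( 2 ),-9.98, - 5,  -  5 * sqrt( 6 ) /3,-2,- 1 , sqrt(13)/13 , sqrt(13) /13, 1/pi,sqrt(2), sqrt(11 ), sqrt(14), 7 ] 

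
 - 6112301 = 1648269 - 7760570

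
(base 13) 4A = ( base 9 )68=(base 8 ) 76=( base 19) 35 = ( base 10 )62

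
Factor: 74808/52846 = 37404/26423 = 2^2*3^2*1039^1 *26423^( - 1)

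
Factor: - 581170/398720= - 2^( - 6 )*7^ (-1)*653^1 = - 653/448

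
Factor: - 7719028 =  - 2^2*163^1*11839^1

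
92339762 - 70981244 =21358518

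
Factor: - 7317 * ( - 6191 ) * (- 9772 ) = - 442667173284 =- 2^2 * 3^3*7^1*41^1 * 151^1*271^1* 349^1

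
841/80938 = 841/80938 = 0.01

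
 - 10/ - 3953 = 10/3953 = 0.00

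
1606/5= 321 + 1/5= 321.20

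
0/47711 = 0 = 0.00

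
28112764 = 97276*289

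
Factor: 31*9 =3^2*31^1 = 279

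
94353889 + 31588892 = 125942781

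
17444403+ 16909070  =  34353473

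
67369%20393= 6190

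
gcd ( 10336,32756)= 76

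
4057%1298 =163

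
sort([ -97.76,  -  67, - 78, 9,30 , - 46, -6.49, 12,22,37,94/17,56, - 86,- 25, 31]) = [ -97.76 , - 86 , - 78, - 67, - 46, - 25, - 6.49,94/17,9 , 12,22,30, 31, 37,56 ]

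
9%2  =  1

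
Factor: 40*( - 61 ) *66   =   - 2^4 * 3^1 *5^1 * 11^1*61^1 = -161040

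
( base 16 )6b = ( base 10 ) 107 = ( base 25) 47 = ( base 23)4f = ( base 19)5c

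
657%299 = 59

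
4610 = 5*922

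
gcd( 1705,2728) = 341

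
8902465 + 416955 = 9319420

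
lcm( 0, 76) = 0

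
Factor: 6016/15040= 2^1*5^( - 1 ) = 2/5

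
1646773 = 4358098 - 2711325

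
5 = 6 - 1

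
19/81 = 19/81 = 0.23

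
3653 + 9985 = 13638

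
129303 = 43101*3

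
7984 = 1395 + 6589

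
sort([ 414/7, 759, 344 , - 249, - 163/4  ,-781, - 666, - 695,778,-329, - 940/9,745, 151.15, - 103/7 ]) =[  -  781, -695, - 666, - 329, - 249, - 940/9, - 163/4 , - 103/7,414/7,151.15,  344, 745,759, 778]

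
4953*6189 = 30654117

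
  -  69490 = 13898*(  -  5)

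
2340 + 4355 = 6695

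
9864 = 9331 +533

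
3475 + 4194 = 7669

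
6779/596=6779/596 = 11.37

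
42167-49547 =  - 7380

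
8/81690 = 4/40845 = 0.00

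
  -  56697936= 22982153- 79680089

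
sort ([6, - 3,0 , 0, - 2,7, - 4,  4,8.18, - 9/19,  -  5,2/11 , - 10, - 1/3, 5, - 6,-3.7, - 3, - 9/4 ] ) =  [ - 10  ,  -  6,-5, - 4,  -  3.7,-3, - 3,  -  9/4,  -  2, - 9/19, - 1/3 , 0, 0,2/11,4 , 5,6,7 , 8.18]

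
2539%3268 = 2539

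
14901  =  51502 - 36601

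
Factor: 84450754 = 2^1*4483^1*9419^1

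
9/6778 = 9/6778 = 0.00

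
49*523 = 25627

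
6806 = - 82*( - 83)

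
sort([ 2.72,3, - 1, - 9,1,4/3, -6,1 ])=[-9,-6, - 1,1, 1,4/3, 2.72,3 ]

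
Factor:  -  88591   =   - 88591^1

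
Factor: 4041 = 3^2*449^1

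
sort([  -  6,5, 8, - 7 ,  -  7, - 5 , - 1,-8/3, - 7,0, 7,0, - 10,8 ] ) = [ -10, - 7, - 7,-7, - 6, - 5, - 8/3, - 1,  0,0,5,7, 8,8 ] 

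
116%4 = 0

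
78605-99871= - 21266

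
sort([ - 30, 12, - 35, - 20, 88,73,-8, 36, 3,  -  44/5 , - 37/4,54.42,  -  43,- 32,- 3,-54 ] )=[-54, - 43, - 35, - 32,  -  30, - 20,-37/4, - 44/5, - 8, - 3, 3, 12 , 36,54.42,73, 88]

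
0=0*30477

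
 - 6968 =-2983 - 3985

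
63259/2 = 31629 +1/2=31629.50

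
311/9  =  34+5/9  =  34.56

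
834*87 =72558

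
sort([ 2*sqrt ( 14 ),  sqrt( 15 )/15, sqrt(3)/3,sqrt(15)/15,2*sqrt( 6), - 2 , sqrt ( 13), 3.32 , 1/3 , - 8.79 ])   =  [ - 8.79 , - 2,sqrt(15)/15,sqrt( 15)/15,1/3,sqrt(3 )/3 , 3.32,sqrt( 13),2*sqrt ( 6 ), 2*sqrt ( 14)]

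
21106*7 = 147742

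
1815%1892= 1815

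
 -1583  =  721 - 2304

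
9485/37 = 256 + 13/37 = 256.35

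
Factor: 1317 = 3^1*439^1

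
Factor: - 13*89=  - 1157 = - 13^1*89^1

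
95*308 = 29260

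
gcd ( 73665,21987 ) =9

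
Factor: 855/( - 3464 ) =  - 2^( - 3)*3^2*5^1*19^1*433^( - 1 )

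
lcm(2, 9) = 18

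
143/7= 20 + 3/7   =  20.43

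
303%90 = 33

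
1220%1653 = 1220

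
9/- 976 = -1  +  967/976 =- 0.01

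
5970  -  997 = 4973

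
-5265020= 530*( - 9934 ) 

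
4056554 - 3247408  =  809146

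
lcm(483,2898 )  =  2898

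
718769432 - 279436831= 439332601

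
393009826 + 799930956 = 1192940782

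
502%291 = 211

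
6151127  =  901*6827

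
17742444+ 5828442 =23570886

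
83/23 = 3  +  14/23= 3.61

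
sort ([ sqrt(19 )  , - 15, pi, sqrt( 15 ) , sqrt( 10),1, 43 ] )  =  [ - 15,1 , pi, sqrt( 10),sqrt(15),sqrt( 19),43 ] 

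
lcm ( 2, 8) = 8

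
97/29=3 + 10/29 = 3.34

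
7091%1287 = 656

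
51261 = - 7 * ( - 7323 )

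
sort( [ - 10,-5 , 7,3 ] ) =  [ - 10 , - 5 , 3,7]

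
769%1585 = 769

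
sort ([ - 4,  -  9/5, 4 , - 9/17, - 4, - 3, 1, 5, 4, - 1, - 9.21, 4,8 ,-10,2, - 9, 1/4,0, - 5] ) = [ - 10, - 9.21, - 9, - 5,-4, - 4,  -  3, - 9/5, - 1,-9/17, 0, 1/4, 1, 2,  4, 4, 4, 5 , 8]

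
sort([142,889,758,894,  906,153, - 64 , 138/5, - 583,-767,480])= [ - 767, -583,-64,  138/5,142,153 , 480, 758, 889,894, 906]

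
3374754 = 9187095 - 5812341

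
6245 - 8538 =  - 2293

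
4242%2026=190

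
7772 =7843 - 71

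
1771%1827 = 1771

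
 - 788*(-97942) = 77178296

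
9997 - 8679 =1318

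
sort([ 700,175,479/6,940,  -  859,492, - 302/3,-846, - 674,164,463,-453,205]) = [ - 859, - 846  ,  -  674,  -  453, - 302/3,479/6, 164,175, 205, 463, 492,700,  940 ]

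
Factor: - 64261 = -179^1*  359^1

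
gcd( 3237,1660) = 83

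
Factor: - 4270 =  -  2^1*5^1*7^1*61^1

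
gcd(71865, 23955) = 23955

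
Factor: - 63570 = -2^1 * 3^1*5^1*13^1*163^1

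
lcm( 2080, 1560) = 6240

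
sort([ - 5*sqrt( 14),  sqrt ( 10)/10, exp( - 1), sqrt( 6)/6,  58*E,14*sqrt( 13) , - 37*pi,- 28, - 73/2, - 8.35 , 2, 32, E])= [ - 37 * pi, - 73/2,  -  28,-5*sqrt( 14),-8.35,sqrt ( 10)/10, exp( - 1 ), sqrt (6)/6, 2, E, 32, 14*sqrt( 13),  58*E ] 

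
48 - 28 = 20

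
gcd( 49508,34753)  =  1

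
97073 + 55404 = 152477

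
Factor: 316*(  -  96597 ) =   -  30524652 = - 2^2*3^2*79^1*10733^1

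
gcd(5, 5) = 5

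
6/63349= 6/63349=0.00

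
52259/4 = 52259/4 =13064.75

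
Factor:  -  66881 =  - 47^1*1423^1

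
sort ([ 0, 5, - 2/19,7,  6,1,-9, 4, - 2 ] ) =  [ - 9  , - 2, - 2/19,  0, 1, 4,5,6,7 ]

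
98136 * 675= 66241800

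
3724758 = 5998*621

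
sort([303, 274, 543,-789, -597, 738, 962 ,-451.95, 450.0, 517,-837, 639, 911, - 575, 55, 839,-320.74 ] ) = [ - 837,-789 , - 597,  -  575,-451.95, - 320.74, 55,274, 303,450.0 , 517,543, 639, 738,839,911,962]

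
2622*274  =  718428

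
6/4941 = 2/1647 = 0.00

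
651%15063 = 651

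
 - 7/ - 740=7/740 = 0.01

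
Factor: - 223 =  - 223^1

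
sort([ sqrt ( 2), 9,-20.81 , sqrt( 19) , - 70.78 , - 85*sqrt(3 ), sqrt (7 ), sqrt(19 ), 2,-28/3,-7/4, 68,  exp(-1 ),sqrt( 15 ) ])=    [ - 85*sqrt (3 ) , - 70.78,-20.81, - 28/3, - 7/4, exp( - 1 ), sqrt( 2), 2, sqrt(7),sqrt( 15), sqrt( 19 ), sqrt(19 ), 9, 68]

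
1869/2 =1869/2 = 934.50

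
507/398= 1 + 109/398= 1.27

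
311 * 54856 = 17060216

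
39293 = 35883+3410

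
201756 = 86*2346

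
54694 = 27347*2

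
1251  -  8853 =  - 7602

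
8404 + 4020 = 12424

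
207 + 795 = 1002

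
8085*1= 8085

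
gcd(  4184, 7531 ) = 1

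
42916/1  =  42916 =42916.00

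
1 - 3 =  -2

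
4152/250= 16 + 76/125= 16.61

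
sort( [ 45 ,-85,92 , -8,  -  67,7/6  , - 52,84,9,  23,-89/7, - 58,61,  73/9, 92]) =[-85,-67 ,  -  58,-52,- 89/7, - 8, 7/6,73/9, 9,23 , 45,61, 84, 92,  92]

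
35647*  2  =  71294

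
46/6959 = 46/6959 = 0.01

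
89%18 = 17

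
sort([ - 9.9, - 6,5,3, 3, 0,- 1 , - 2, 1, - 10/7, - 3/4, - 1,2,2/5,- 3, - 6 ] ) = [-9.9, - 6, - 6, - 3,-2, - 10/7,-1,  -  1, - 3/4,0, 2/5, 1,2,3,3, 5]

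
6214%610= 114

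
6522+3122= 9644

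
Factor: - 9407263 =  - 9407263^1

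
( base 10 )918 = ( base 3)1021000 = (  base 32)sm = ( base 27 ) 170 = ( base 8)1626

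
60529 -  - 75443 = 135972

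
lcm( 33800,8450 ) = 33800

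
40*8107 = 324280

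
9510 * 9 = 85590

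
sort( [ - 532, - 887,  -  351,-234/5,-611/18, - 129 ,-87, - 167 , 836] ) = [ - 887,  -  532, - 351, - 167, - 129, - 87 ,-234/5,-611/18, 836]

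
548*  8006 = 4387288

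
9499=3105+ 6394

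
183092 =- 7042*(-26 ) 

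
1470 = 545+925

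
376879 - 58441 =318438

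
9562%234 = 202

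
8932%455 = 287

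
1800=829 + 971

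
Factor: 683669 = 7^1*101^1 * 967^1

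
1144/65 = 17+3/5  =  17.60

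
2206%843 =520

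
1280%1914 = 1280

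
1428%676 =76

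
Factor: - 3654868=-2^2*7^1*130531^1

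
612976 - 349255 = 263721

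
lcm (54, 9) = 54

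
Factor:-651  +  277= - 2^1*11^1*17^1 =-  374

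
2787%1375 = 37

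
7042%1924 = 1270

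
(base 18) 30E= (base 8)1732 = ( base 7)2606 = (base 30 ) 12Q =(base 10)986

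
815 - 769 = 46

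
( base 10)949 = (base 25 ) 1co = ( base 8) 1665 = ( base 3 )1022011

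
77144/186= 414 + 70/93=414.75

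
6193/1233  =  6193/1233 = 5.02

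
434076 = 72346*6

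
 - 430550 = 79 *(-5450 ) 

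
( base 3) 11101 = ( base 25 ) 4I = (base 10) 118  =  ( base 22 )58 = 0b1110110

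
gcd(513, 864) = 27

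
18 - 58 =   -  40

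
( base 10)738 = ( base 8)1342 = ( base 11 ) 611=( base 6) 3230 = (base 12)516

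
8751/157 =55 + 116/157 = 55.74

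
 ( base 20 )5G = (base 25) 4G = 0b1110100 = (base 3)11022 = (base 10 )116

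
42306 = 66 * 641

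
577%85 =67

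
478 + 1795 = 2273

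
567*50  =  28350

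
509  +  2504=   3013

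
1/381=1/381 = 0.00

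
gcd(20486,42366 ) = 2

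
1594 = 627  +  967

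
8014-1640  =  6374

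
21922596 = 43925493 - 22002897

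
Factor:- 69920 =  -2^5* 5^1*19^1 * 23^1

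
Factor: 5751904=2^5*173^1*1039^1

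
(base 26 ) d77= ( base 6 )105321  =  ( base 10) 8977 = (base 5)241402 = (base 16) 2311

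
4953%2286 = 381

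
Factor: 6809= 11^1*619^1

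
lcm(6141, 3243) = 288627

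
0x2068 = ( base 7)33121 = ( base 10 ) 8296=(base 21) IH1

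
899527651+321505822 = 1221033473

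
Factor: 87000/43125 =232/115= 2^3*5^(-1 )*  23^(-1 )*29^1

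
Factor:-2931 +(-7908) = -10839 = - 3^1 *3613^1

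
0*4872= 0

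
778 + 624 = 1402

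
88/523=88/523 = 0.17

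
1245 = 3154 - 1909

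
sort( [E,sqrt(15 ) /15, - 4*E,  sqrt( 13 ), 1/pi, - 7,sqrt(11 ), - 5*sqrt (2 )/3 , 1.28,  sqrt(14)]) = [-4*E , - 7, - 5*sqrt(2) /3 , sqrt( 15)/15 , 1/pi,1.28,E,sqrt(11 ),sqrt( 13 ),sqrt ( 14)]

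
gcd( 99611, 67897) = 1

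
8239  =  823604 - 815365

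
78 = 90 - 12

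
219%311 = 219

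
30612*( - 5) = - 153060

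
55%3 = 1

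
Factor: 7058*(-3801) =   -  2^1*3^1*7^1*181^1*3529^1 = -  26827458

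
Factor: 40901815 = 5^1*43^1 * 103^1*1847^1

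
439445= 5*87889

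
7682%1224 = 338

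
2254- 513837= - 511583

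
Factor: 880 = 2^4*5^1*11^1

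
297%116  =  65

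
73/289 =73/289=0.25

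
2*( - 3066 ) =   -  6132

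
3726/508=7 + 85/254 = 7.33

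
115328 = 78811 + 36517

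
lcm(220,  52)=2860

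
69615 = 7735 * 9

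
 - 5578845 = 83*(  -  67215)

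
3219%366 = 291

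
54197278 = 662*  81869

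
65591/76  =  863 + 3/76 = 863.04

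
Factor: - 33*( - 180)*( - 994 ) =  - 2^3*3^3 * 5^1*7^1*11^1*71^1 = - 5904360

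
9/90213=3/30071 = 0.00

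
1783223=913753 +869470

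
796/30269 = 796/30269 = 0.03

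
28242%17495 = 10747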